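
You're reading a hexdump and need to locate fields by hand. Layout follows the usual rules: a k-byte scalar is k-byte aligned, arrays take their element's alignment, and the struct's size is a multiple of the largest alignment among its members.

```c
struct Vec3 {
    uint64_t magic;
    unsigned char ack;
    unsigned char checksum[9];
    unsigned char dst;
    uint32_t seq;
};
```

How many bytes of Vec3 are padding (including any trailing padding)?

1

magic at 0 (size 8, align 8) → ends 8
ack at 8 (size 1, align 1) → ends 9
checksum at 9 (size 9, align 1) → ends 18
dst at 18 (size 1, align 1) → ends 19
pad 1 to align 4 for seq
seq at 20 (size 4, align 4) → ends 24
total 24 bytes, alignment 8
data bytes 23, size 24 → padding 1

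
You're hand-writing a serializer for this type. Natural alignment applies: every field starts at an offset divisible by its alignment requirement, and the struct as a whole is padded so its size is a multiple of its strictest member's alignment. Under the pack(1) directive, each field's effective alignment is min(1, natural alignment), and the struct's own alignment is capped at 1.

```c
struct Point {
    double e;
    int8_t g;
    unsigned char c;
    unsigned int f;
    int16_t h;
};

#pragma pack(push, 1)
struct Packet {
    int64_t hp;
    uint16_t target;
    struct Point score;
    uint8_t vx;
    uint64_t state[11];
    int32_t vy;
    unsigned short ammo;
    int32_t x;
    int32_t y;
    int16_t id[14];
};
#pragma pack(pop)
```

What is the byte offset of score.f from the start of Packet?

22

Point: @0: e [8B, align 8] → 8; @8: g [1B, align 1] → 9; @9: c [1B, align 1] → 10; +2 pad (align 4); @12: f [4B, align 4] → 16; @16: h [2B, align 2] → 18; +6 tail pad (align 8); size 24, align 8
@0: hp [8B, align 1] → 8
@8: target [2B, align 1] → 10
@10: score [24B, align 1] → 34
within Point: f at 12
10 + 12 = 22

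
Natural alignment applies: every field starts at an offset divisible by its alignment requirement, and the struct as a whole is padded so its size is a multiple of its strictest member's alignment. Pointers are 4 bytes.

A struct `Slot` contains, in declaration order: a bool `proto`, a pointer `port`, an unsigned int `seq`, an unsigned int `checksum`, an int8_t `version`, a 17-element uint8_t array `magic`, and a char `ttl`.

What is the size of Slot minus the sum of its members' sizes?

@0: proto [1B, align 1] → 1
+3 pad (align 4)
@4: port [4B, align 4] → 8
@8: seq [4B, align 4] → 12
@12: checksum [4B, align 4] → 16
@16: version [1B, align 1] → 17
@17: magic [17B, align 1] → 34
@34: ttl [1B, align 1] → 35
+1 tail pad (align 4)
size 36, align 4
data bytes 32, size 36 → padding 4

4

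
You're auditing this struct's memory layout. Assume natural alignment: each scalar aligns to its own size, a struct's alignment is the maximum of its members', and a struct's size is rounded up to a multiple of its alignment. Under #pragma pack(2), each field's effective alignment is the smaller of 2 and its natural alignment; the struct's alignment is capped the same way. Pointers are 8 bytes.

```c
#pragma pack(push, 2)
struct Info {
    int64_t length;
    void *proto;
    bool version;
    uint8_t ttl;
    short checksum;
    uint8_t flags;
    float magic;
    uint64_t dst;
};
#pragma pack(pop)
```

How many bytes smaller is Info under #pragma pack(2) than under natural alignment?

6

natural layout:
  0..8  length  (8B, 8-aligned)
  8..16  proto  (8B, 8-aligned)
  16..17  version  (1B, 1-aligned)
  17..18  ttl  (1B, 1-aligned)
  18..20  checksum  (2B, 2-aligned)
  20..21  flags  (1B, 1-aligned)
  21..24  -- padding (3B)
  24..28  magic  (4B, 4-aligned)
  28..32  -- padding (4B)
  32..40  dst  (8B, 8-aligned)
  sizeof = 40, alignof = 8
packed(2) layout:
  0..8  length  (8B, 2-aligned)
  8..16  proto  (8B, 2-aligned)
  16..17  version  (1B, 1-aligned)
  17..18  ttl  (1B, 1-aligned)
  18..20  checksum  (2B, 2-aligned)
  20..21  flags  (1B, 1-aligned)
  21..22  -- padding (1B)
  22..26  magic  (4B, 2-aligned)
  26..34  dst  (8B, 2-aligned)
  sizeof = 34, alignof = 2
40 − 34 = 6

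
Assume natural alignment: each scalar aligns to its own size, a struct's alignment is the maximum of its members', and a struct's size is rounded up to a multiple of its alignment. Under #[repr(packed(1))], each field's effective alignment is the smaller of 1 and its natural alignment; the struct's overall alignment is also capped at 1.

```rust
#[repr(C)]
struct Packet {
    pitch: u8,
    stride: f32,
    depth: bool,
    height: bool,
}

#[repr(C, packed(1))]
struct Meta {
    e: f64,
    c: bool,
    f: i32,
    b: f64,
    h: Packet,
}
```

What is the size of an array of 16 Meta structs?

Packet: pitch at 0 (size 1, align 1) → ends 1; pad 3 to align 4 for stride; stride at 4 (size 4, align 4) → ends 8; depth at 8 (size 1, align 1) → ends 9; height at 9 (size 1, align 1) → ends 10; tail pad 2 to reach multiple of 4; total 12 bytes, alignment 4
e at 0 (size 8, align 1) → ends 8
c at 8 (size 1, align 1) → ends 9
f at 9 (size 4, align 1) → ends 13
b at 13 (size 8, align 1) → ends 21
h at 21 (size 12, align 1) → ends 33
total 33 bytes, alignment 1
array of 16: 16 × 33 = 528

528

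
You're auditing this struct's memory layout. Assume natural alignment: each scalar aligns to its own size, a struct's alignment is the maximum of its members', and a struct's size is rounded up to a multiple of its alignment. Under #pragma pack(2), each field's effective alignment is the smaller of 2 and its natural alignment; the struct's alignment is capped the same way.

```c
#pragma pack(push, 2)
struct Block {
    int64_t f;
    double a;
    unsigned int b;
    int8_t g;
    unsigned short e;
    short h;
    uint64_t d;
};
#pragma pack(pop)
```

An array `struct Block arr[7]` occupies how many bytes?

f at 0 (size 8, align 2) → ends 8
a at 8 (size 8, align 2) → ends 16
b at 16 (size 4, align 2) → ends 20
g at 20 (size 1, align 1) → ends 21
pad 1 to align 2 for e
e at 22 (size 2, align 2) → ends 24
h at 24 (size 2, align 2) → ends 26
d at 26 (size 8, align 2) → ends 34
total 34 bytes, alignment 2
array of 7: 7 × 34 = 238

238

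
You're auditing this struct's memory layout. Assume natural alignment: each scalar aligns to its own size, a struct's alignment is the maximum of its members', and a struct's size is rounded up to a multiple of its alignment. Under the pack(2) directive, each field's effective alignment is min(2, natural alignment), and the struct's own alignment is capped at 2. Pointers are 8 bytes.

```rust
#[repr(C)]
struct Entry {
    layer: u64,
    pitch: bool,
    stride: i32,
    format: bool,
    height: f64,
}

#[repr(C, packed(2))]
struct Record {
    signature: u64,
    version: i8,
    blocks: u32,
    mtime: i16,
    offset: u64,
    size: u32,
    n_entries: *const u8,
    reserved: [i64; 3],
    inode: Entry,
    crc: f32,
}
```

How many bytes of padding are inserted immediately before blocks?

1

Entry: 0..8  layer  (8B, 8-aligned); 8..9  pitch  (1B, 1-aligned); 9..12  -- padding (3B); 12..16  stride  (4B, 4-aligned); 16..17  format  (1B, 1-aligned); 17..24  -- padding (7B); 24..32  height  (8B, 8-aligned); sizeof = 32, alignof = 8
0..8  signature  (8B, 2-aligned)
8..9  version  (1B, 1-aligned)
9..10  -- padding (1B)
10..14  blocks  (4B, 2-aligned)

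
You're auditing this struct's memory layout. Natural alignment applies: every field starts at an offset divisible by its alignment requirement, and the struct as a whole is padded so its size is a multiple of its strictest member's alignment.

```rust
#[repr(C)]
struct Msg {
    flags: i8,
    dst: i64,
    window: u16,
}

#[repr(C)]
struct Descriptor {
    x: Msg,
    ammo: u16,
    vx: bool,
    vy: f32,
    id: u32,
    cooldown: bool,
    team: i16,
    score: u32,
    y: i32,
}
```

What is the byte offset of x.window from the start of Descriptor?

Msg: @0: flags [1B, align 1] → 1; +7 pad (align 8); @8: dst [8B, align 8] → 16; @16: window [2B, align 2] → 18; +6 tail pad (align 8); size 24, align 8
@0: x [24B, align 8] → 24
within Msg: window at 16
0 + 16 = 16

16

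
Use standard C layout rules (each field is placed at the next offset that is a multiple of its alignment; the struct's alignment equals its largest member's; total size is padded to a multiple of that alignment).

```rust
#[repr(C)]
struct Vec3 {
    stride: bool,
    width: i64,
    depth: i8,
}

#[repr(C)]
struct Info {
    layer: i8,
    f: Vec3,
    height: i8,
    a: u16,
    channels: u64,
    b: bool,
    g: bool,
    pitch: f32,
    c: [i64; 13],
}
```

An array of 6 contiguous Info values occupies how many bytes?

960

Vec3: @0: stride [1B, align 1] → 1; +7 pad (align 8); @8: width [8B, align 8] → 16; @16: depth [1B, align 1] → 17; +7 tail pad (align 8); size 24, align 8
@0: layer [1B, align 1] → 1
+7 pad (align 8)
@8: f [24B, align 8] → 32
@32: height [1B, align 1] → 33
+1 pad (align 2)
@34: a [2B, align 2] → 36
+4 pad (align 8)
@40: channels [8B, align 8] → 48
@48: b [1B, align 1] → 49
@49: g [1B, align 1] → 50
+2 pad (align 4)
@52: pitch [4B, align 4] → 56
@56: c [104B, align 8] → 160
size 160, align 8
array of 6: 6 × 160 = 960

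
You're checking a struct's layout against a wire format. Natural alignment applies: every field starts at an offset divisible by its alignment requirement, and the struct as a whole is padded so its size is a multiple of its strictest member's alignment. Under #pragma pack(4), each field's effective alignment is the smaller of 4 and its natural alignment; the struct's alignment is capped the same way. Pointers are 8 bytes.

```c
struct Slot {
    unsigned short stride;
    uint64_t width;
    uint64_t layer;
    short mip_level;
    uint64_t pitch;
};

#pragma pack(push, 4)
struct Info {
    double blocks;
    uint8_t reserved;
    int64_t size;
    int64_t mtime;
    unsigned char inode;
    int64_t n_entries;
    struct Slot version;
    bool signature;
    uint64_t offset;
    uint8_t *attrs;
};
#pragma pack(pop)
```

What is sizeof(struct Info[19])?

Slot: @0: stride [2B, align 2] → 2; +6 pad (align 8); @8: width [8B, align 8] → 16; @16: layer [8B, align 8] → 24; @24: mip_level [2B, align 2] → 26; +6 pad (align 8); @32: pitch [8B, align 8] → 40; size 40, align 8
@0: blocks [8B, align 4] → 8
@8: reserved [1B, align 1] → 9
+3 pad (align 4)
@12: size [8B, align 4] → 20
@20: mtime [8B, align 4] → 28
@28: inode [1B, align 1] → 29
+3 pad (align 4)
@32: n_entries [8B, align 4] → 40
@40: version [40B, align 4] → 80
@80: signature [1B, align 1] → 81
+3 pad (align 4)
@84: offset [8B, align 4] → 92
@92: attrs [8B, align 4] → 100
size 100, align 4
array of 19: 19 × 100 = 1900

1900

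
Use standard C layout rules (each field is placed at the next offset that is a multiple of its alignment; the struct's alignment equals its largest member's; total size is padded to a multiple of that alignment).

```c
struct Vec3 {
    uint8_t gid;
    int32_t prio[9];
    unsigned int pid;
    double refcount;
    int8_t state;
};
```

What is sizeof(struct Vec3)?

64 bytes

gid at 0 (size 1, align 1) → ends 1
pad 3 to align 4 for prio
prio at 4 (size 36, align 4) → ends 40
pid at 40 (size 4, align 4) → ends 44
pad 4 to align 8 for refcount
refcount at 48 (size 8, align 8) → ends 56
state at 56 (size 1, align 1) → ends 57
tail pad 7 to reach multiple of 8
total 64 bytes, alignment 8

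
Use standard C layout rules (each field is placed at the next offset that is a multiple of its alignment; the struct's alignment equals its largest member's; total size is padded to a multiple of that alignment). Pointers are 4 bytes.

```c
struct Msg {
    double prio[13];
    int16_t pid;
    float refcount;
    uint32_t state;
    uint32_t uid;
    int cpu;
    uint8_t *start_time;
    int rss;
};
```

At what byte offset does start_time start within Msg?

124

prio at 0 (size 104, align 8) → ends 104
pid at 104 (size 2, align 2) → ends 106
pad 2 to align 4 for refcount
refcount at 108 (size 4, align 4) → ends 112
state at 112 (size 4, align 4) → ends 116
uid at 116 (size 4, align 4) → ends 120
cpu at 120 (size 4, align 4) → ends 124
start_time at 124 (size 4, align 4) → ends 128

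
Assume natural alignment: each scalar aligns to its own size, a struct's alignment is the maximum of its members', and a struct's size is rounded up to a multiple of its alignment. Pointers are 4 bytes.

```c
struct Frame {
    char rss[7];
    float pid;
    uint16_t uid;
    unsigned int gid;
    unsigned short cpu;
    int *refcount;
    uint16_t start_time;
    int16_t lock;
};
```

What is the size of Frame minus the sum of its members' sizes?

rss at 0 (size 7, align 1) → ends 7
pad 1 to align 4 for pid
pid at 8 (size 4, align 4) → ends 12
uid at 12 (size 2, align 2) → ends 14
pad 2 to align 4 for gid
gid at 16 (size 4, align 4) → ends 20
cpu at 20 (size 2, align 2) → ends 22
pad 2 to align 4 for refcount
refcount at 24 (size 4, align 4) → ends 28
start_time at 28 (size 2, align 2) → ends 30
lock at 30 (size 2, align 2) → ends 32
total 32 bytes, alignment 4
data bytes 27, size 32 → padding 5

5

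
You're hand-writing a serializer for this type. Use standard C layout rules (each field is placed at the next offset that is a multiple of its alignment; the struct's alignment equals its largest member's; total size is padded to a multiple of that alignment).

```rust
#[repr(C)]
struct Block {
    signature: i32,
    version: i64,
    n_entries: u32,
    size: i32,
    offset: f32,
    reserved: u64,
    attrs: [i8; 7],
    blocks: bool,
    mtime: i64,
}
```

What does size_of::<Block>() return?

0..4  signature  (4B, 4-aligned)
4..8  -- padding (4B)
8..16  version  (8B, 8-aligned)
16..20  n_entries  (4B, 4-aligned)
20..24  size  (4B, 4-aligned)
24..28  offset  (4B, 4-aligned)
28..32  -- padding (4B)
32..40  reserved  (8B, 8-aligned)
40..47  attrs  (7B, 1-aligned)
47..48  blocks  (1B, 1-aligned)
48..56  mtime  (8B, 8-aligned)
sizeof = 56, alignof = 8

56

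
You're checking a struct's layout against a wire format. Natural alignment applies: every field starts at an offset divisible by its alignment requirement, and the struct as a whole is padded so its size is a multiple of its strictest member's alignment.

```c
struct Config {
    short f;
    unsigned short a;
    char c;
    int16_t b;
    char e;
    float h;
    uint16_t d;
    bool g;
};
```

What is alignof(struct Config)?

member alignments: f=2, a=2, c=1, b=2, e=1, h=4, d=2, g=1
max = 4

4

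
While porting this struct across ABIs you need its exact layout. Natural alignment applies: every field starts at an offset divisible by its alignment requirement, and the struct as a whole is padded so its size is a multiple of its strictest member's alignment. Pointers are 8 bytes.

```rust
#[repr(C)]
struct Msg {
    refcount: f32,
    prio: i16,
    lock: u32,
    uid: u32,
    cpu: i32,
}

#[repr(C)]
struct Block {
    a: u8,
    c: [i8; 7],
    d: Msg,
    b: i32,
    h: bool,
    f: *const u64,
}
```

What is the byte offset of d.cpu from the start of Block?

24

Msg: refcount at 0 (size 4, align 4) → ends 4; prio at 4 (size 2, align 2) → ends 6; pad 2 to align 4 for lock; lock at 8 (size 4, align 4) → ends 12; uid at 12 (size 4, align 4) → ends 16; cpu at 16 (size 4, align 4) → ends 20; total 20 bytes, alignment 4
a at 0 (size 1, align 1) → ends 1
c at 1 (size 7, align 1) → ends 8
d at 8 (size 20, align 4) → ends 28
within Msg: cpu at 16
8 + 16 = 24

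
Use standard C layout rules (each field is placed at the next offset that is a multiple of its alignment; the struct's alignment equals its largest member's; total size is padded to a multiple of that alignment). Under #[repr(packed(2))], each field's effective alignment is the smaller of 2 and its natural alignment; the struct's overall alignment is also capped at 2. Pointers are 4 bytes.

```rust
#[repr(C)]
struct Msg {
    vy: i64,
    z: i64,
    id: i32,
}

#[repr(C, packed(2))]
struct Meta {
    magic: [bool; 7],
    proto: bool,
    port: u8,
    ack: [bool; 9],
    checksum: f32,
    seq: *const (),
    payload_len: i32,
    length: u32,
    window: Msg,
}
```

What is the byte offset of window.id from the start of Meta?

Msg: @0: vy [8B, align 8] → 8; @8: z [8B, align 8] → 16; @16: id [4B, align 4] → 20; +4 tail pad (align 8); size 24, align 8
@0: magic [7B, align 1] → 7
@7: proto [1B, align 1] → 8
@8: port [1B, align 1] → 9
@9: ack [9B, align 1] → 18
@18: checksum [4B, align 2] → 22
@22: seq [4B, align 2] → 26
@26: payload_len [4B, align 2] → 30
@30: length [4B, align 2] → 34
@34: window [24B, align 2] → 58
within Msg: id at 16
34 + 16 = 50

50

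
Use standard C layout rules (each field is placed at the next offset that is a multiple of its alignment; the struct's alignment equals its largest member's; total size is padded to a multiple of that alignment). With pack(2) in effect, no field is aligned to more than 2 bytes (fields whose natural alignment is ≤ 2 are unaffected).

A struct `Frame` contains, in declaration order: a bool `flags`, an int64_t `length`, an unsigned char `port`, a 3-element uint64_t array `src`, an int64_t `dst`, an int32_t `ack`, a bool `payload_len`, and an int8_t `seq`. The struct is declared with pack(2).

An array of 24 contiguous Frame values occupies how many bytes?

@0: flags [1B, align 1] → 1
+1 pad (align 2)
@2: length [8B, align 2] → 10
@10: port [1B, align 1] → 11
+1 pad (align 2)
@12: src [24B, align 2] → 36
@36: dst [8B, align 2] → 44
@44: ack [4B, align 2] → 48
@48: payload_len [1B, align 1] → 49
@49: seq [1B, align 1] → 50
size 50, align 2
array of 24: 24 × 50 = 1200

1200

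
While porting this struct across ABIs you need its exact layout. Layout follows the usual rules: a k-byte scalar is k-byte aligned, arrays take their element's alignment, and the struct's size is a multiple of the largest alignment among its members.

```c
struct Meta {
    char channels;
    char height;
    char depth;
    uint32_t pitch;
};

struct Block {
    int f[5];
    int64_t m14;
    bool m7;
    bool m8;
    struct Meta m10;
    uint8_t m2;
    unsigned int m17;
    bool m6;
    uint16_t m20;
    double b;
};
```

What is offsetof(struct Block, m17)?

48

Meta: @0: channels [1B, align 1] → 1; @1: height [1B, align 1] → 2; @2: depth [1B, align 1] → 3; +1 pad (align 4); @4: pitch [4B, align 4] → 8; size 8, align 4
@0: f [20B, align 4] → 20
+4 pad (align 8)
@24: m14 [8B, align 8] → 32
@32: m7 [1B, align 1] → 33
@33: m8 [1B, align 1] → 34
+2 pad (align 4)
@36: m10 [8B, align 4] → 44
@44: m2 [1B, align 1] → 45
+3 pad (align 4)
@48: m17 [4B, align 4] → 52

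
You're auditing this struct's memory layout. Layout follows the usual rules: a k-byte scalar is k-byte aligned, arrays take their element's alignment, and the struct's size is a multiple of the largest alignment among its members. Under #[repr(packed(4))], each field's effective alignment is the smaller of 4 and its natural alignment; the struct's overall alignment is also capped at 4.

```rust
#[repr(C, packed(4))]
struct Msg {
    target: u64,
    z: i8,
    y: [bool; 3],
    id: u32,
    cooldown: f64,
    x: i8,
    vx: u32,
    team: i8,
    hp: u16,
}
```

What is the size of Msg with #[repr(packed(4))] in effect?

36

@0: target [8B, align 4] → 8
@8: z [1B, align 1] → 9
@9: y [3B, align 1] → 12
@12: id [4B, align 4] → 16
@16: cooldown [8B, align 4] → 24
@24: x [1B, align 1] → 25
+3 pad (align 4)
@28: vx [4B, align 4] → 32
@32: team [1B, align 1] → 33
+1 pad (align 2)
@34: hp [2B, align 2] → 36
size 36, align 4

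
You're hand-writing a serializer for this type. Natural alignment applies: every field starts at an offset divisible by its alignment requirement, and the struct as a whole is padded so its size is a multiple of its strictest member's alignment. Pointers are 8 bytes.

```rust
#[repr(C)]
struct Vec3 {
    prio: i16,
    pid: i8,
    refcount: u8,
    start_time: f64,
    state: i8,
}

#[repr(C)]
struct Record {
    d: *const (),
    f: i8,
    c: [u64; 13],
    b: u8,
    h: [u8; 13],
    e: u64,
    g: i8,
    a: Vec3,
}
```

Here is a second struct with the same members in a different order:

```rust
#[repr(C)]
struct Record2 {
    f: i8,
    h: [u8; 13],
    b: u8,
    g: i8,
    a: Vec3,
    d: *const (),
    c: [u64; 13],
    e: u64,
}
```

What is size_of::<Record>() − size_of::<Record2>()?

Vec3: prio at 0 (size 2, align 2) → ends 2; pid at 2 (size 1, align 1) → ends 3; refcount at 3 (size 1, align 1) → ends 4; pad 4 to align 8 for start_time; start_time at 8 (size 8, align 8) → ends 16; state at 16 (size 1, align 1) → ends 17; tail pad 7 to reach multiple of 8; total 24 bytes, alignment 8
d at 0 (size 8, align 8) → ends 8
f at 8 (size 1, align 1) → ends 9
pad 7 to align 8 for c
c at 16 (size 104, align 8) → ends 120
b at 120 (size 1, align 1) → ends 121
h at 121 (size 13, align 1) → ends 134
pad 2 to align 8 for e
e at 136 (size 8, align 8) → ends 144
g at 144 (size 1, align 1) → ends 145
pad 7 to align 8 for a
a at 152 (size 24, align 8) → ends 176
total 176 bytes, alignment 8
— Record2 —
f at 0 (size 1, align 1) → ends 1
h at 1 (size 13, align 1) → ends 14
b at 14 (size 1, align 1) → ends 15
g at 15 (size 1, align 1) → ends 16
a at 16 (size 24, align 8) → ends 40
d at 40 (size 8, align 8) → ends 48
c at 48 (size 104, align 8) → ends 152
e at 152 (size 8, align 8) → ends 160
total 160 bytes, alignment 8
176 − 160 = 16

16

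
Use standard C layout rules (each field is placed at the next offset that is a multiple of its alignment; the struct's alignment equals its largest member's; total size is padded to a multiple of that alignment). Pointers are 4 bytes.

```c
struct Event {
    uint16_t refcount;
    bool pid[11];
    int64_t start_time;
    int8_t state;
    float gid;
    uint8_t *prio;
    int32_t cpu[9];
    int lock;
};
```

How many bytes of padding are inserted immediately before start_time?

refcount at 0 (size 2, align 2) → ends 2
pid at 2 (size 11, align 1) → ends 13
pad 3 to align 8 for start_time
start_time at 16 (size 8, align 8) → ends 24

3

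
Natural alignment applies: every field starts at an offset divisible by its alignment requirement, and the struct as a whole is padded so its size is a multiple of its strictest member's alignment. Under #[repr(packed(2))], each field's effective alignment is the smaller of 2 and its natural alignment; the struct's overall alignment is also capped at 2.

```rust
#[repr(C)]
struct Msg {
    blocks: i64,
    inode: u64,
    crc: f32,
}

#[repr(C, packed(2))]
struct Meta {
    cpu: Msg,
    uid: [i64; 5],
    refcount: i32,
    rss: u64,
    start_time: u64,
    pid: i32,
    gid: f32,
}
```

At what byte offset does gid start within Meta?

88

Msg: blocks at 0 (size 8, align 8) → ends 8; inode at 8 (size 8, align 8) → ends 16; crc at 16 (size 4, align 4) → ends 20; tail pad 4 to reach multiple of 8; total 24 bytes, alignment 8
cpu at 0 (size 24, align 2) → ends 24
uid at 24 (size 40, align 2) → ends 64
refcount at 64 (size 4, align 2) → ends 68
rss at 68 (size 8, align 2) → ends 76
start_time at 76 (size 8, align 2) → ends 84
pid at 84 (size 4, align 2) → ends 88
gid at 88 (size 4, align 2) → ends 92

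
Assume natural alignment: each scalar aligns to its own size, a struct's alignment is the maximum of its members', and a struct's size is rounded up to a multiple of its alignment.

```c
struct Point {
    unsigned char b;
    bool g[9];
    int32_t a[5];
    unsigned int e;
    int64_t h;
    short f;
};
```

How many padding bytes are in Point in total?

12

@0: b [1B, align 1] → 1
@1: g [9B, align 1] → 10
+2 pad (align 4)
@12: a [20B, align 4] → 32
@32: e [4B, align 4] → 36
+4 pad (align 8)
@40: h [8B, align 8] → 48
@48: f [2B, align 2] → 50
+6 tail pad (align 8)
size 56, align 8
data bytes 44, size 56 → padding 12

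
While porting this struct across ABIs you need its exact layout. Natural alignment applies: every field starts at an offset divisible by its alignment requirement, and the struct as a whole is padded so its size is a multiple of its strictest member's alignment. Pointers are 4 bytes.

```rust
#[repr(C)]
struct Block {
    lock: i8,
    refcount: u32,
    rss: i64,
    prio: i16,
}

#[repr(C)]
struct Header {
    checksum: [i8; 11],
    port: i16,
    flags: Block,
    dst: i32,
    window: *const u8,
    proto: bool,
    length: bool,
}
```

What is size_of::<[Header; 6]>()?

Block: @0: lock [1B, align 1] → 1; +3 pad (align 4); @4: refcount [4B, align 4] → 8; @8: rss [8B, align 8] → 16; @16: prio [2B, align 2] → 18; +6 tail pad (align 8); size 24, align 8
@0: checksum [11B, align 1] → 11
+1 pad (align 2)
@12: port [2B, align 2] → 14
+2 pad (align 8)
@16: flags [24B, align 8] → 40
@40: dst [4B, align 4] → 44
@44: window [4B, align 4] → 48
@48: proto [1B, align 1] → 49
@49: length [1B, align 1] → 50
+6 tail pad (align 8)
size 56, align 8
array of 6: 6 × 56 = 336

336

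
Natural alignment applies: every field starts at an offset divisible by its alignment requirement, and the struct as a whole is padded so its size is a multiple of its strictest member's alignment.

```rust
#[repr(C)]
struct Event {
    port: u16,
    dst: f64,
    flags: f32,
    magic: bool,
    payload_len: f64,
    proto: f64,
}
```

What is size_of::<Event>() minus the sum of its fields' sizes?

0..2  port  (2B, 2-aligned)
2..8  -- padding (6B)
8..16  dst  (8B, 8-aligned)
16..20  flags  (4B, 4-aligned)
20..21  magic  (1B, 1-aligned)
21..24  -- padding (3B)
24..32  payload_len  (8B, 8-aligned)
32..40  proto  (8B, 8-aligned)
sizeof = 40, alignof = 8
data bytes 31, size 40 → padding 9

9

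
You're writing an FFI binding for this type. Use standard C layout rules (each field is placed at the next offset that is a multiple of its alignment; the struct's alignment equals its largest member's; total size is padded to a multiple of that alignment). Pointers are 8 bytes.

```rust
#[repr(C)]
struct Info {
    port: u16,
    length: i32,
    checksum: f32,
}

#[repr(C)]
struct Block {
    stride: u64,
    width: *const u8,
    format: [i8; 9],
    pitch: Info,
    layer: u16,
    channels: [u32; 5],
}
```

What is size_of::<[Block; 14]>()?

896

Info: @0: port [2B, align 2] → 2; +2 pad (align 4); @4: length [4B, align 4] → 8; @8: checksum [4B, align 4] → 12; size 12, align 4
@0: stride [8B, align 8] → 8
@8: width [8B, align 8] → 16
@16: format [9B, align 1] → 25
+3 pad (align 4)
@28: pitch [12B, align 4] → 40
@40: layer [2B, align 2] → 42
+2 pad (align 4)
@44: channels [20B, align 4] → 64
size 64, align 8
array of 14: 14 × 64 = 896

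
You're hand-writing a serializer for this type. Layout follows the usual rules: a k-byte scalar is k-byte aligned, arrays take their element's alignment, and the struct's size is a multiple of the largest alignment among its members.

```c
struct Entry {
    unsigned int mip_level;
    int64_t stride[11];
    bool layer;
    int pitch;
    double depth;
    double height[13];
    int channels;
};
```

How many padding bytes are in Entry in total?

11

mip_level at 0 (size 4, align 4) → ends 4
pad 4 to align 8 for stride
stride at 8 (size 88, align 8) → ends 96
layer at 96 (size 1, align 1) → ends 97
pad 3 to align 4 for pitch
pitch at 100 (size 4, align 4) → ends 104
depth at 104 (size 8, align 8) → ends 112
height at 112 (size 104, align 8) → ends 216
channels at 216 (size 4, align 4) → ends 220
tail pad 4 to reach multiple of 8
total 224 bytes, alignment 8
data bytes 213, size 224 → padding 11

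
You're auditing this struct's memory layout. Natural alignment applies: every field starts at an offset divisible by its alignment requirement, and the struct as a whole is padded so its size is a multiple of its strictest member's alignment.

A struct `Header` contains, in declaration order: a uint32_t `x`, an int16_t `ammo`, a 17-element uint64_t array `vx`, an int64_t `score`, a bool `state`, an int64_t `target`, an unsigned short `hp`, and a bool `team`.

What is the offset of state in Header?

152

@0: x [4B, align 4] → 4
@4: ammo [2B, align 2] → 6
+2 pad (align 8)
@8: vx [136B, align 8] → 144
@144: score [8B, align 8] → 152
@152: state [1B, align 1] → 153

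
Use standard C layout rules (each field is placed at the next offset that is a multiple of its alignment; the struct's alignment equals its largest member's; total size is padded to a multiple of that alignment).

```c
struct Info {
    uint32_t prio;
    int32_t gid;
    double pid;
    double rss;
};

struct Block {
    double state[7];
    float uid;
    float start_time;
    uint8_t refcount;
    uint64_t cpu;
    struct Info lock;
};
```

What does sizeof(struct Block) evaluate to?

Info: 0..4  prio  (4B, 4-aligned); 4..8  gid  (4B, 4-aligned); 8..16  pid  (8B, 8-aligned); 16..24  rss  (8B, 8-aligned); sizeof = 24, alignof = 8
0..56  state  (56B, 8-aligned)
56..60  uid  (4B, 4-aligned)
60..64  start_time  (4B, 4-aligned)
64..65  refcount  (1B, 1-aligned)
65..72  -- padding (7B)
72..80  cpu  (8B, 8-aligned)
80..104  lock  (24B, 8-aligned)
sizeof = 104, alignof = 8

104 bytes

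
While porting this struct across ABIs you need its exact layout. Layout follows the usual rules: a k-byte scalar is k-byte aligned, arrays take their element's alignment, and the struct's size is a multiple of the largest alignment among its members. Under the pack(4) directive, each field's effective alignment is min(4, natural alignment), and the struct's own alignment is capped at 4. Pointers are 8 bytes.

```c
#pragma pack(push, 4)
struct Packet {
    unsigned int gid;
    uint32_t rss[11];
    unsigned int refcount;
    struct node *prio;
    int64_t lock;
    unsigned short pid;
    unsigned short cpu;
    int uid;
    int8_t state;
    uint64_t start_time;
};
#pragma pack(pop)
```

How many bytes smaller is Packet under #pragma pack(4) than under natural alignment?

natural layout:
  @0: gid [4B, align 4] → 4
  @4: rss [44B, align 4] → 48
  @48: refcount [4B, align 4] → 52
  +4 pad (align 8)
  @56: prio [8B, align 8] → 64
  @64: lock [8B, align 8] → 72
  @72: pid [2B, align 2] → 74
  @74: cpu [2B, align 2] → 76
  @76: uid [4B, align 4] → 80
  @80: state [1B, align 1] → 81
  +7 pad (align 8)
  @88: start_time [8B, align 8] → 96
  size 96, align 8
packed(4) layout:
  @0: gid [4B, align 4] → 4
  @4: rss [44B, align 4] → 48
  @48: refcount [4B, align 4] → 52
  @52: prio [8B, align 4] → 60
  @60: lock [8B, align 4] → 68
  @68: pid [2B, align 2] → 70
  @70: cpu [2B, align 2] → 72
  @72: uid [4B, align 4] → 76
  @76: state [1B, align 1] → 77
  +3 pad (align 4)
  @80: start_time [8B, align 4] → 88
  size 88, align 4
96 − 88 = 8

8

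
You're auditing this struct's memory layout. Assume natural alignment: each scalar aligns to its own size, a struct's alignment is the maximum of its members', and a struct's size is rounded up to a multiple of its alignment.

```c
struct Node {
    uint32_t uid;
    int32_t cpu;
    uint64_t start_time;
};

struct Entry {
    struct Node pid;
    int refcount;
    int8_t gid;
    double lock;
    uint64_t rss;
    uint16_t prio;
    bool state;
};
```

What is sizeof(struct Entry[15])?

Node: uid at 0 (size 4, align 4) → ends 4; cpu at 4 (size 4, align 4) → ends 8; start_time at 8 (size 8, align 8) → ends 16; total 16 bytes, alignment 8
pid at 0 (size 16, align 8) → ends 16
refcount at 16 (size 4, align 4) → ends 20
gid at 20 (size 1, align 1) → ends 21
pad 3 to align 8 for lock
lock at 24 (size 8, align 8) → ends 32
rss at 32 (size 8, align 8) → ends 40
prio at 40 (size 2, align 2) → ends 42
state at 42 (size 1, align 1) → ends 43
tail pad 5 to reach multiple of 8
total 48 bytes, alignment 8
array of 15: 15 × 48 = 720

720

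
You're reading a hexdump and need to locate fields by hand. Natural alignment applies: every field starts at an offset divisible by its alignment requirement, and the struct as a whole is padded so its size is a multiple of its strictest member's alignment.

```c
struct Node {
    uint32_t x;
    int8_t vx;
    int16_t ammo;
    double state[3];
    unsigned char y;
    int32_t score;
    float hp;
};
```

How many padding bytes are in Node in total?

0..4  x  (4B, 4-aligned)
4..5  vx  (1B, 1-aligned)
5..6  -- padding (1B)
6..8  ammo  (2B, 2-aligned)
8..32  state  (24B, 8-aligned)
32..33  y  (1B, 1-aligned)
33..36  -- padding (3B)
36..40  score  (4B, 4-aligned)
40..44  hp  (4B, 4-aligned)
44..48  -- tail padding (4B)
sizeof = 48, alignof = 8
data bytes 40, size 48 → padding 8

8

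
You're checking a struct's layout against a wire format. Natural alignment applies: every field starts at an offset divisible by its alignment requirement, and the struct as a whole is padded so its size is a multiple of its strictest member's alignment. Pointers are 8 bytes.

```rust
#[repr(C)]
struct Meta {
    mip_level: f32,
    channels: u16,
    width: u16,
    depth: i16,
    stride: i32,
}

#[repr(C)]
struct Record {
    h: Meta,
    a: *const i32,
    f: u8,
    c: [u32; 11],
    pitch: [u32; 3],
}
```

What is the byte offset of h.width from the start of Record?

Meta: @0: mip_level [4B, align 4] → 4; @4: channels [2B, align 2] → 6; @6: width [2B, align 2] → 8; @8: depth [2B, align 2] → 10; +2 pad (align 4); @12: stride [4B, align 4] → 16; size 16, align 4
@0: h [16B, align 4] → 16
within Meta: width at 6
0 + 6 = 6

6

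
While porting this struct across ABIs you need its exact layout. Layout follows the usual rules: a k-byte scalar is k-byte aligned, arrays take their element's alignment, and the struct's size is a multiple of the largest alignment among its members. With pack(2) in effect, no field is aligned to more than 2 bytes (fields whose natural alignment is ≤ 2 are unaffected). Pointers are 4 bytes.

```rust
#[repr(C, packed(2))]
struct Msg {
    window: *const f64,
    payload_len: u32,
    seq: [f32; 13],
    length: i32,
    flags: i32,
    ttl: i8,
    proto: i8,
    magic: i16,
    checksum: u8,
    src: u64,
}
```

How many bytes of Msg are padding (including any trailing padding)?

1

0..4  window  (4B, 2-aligned)
4..8  payload_len  (4B, 2-aligned)
8..60  seq  (52B, 2-aligned)
60..64  length  (4B, 2-aligned)
64..68  flags  (4B, 2-aligned)
68..69  ttl  (1B, 1-aligned)
69..70  proto  (1B, 1-aligned)
70..72  magic  (2B, 2-aligned)
72..73  checksum  (1B, 1-aligned)
73..74  -- padding (1B)
74..82  src  (8B, 2-aligned)
sizeof = 82, alignof = 2
data bytes 81, size 82 → padding 1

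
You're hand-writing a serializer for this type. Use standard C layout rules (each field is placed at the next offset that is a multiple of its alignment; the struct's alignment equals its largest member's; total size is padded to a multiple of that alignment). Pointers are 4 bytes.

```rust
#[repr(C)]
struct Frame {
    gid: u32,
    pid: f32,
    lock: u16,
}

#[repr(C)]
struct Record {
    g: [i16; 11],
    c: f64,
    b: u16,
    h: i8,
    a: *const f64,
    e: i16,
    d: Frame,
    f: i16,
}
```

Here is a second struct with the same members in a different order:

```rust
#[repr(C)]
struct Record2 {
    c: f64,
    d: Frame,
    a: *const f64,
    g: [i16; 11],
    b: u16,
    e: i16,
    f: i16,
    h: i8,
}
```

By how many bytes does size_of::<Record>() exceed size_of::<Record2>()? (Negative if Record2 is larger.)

8

Frame: @0: gid [4B, align 4] → 4; @4: pid [4B, align 4] → 8; @8: lock [2B, align 2] → 10; +2 tail pad (align 4); size 12, align 4
@0: g [22B, align 2] → 22
+2 pad (align 8)
@24: c [8B, align 8] → 32
@32: b [2B, align 2] → 34
@34: h [1B, align 1] → 35
+1 pad (align 4)
@36: a [4B, align 4] → 40
@40: e [2B, align 2] → 42
+2 pad (align 4)
@44: d [12B, align 4] → 56
@56: f [2B, align 2] → 58
+6 tail pad (align 8)
size 64, align 8
— Record2 —
@0: c [8B, align 8] → 8
@8: d [12B, align 4] → 20
@20: a [4B, align 4] → 24
@24: g [22B, align 2] → 46
@46: b [2B, align 2] → 48
@48: e [2B, align 2] → 50
@50: f [2B, align 2] → 52
@52: h [1B, align 1] → 53
+3 tail pad (align 8)
size 56, align 8
64 − 56 = 8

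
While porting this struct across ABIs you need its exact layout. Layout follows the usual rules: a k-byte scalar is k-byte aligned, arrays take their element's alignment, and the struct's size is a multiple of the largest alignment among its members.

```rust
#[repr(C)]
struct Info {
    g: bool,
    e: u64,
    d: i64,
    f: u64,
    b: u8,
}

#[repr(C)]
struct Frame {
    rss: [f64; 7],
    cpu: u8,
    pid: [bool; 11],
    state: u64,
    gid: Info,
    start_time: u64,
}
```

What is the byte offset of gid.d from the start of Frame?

96

Info: g at 0 (size 1, align 1) → ends 1; pad 7 to align 8 for e; e at 8 (size 8, align 8) → ends 16; d at 16 (size 8, align 8) → ends 24; f at 24 (size 8, align 8) → ends 32; b at 32 (size 1, align 1) → ends 33; tail pad 7 to reach multiple of 8; total 40 bytes, alignment 8
rss at 0 (size 56, align 8) → ends 56
cpu at 56 (size 1, align 1) → ends 57
pid at 57 (size 11, align 1) → ends 68
pad 4 to align 8 for state
state at 72 (size 8, align 8) → ends 80
gid at 80 (size 40, align 8) → ends 120
within Info: d at 16
80 + 16 = 96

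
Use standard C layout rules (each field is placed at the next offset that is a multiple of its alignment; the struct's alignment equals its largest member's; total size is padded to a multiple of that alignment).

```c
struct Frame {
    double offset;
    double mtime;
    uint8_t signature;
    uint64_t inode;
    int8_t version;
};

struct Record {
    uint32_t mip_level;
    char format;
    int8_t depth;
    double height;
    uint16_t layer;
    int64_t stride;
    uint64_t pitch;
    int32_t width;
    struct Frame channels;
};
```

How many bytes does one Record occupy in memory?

Frame: offset at 0 (size 8, align 8) → ends 8; mtime at 8 (size 8, align 8) → ends 16; signature at 16 (size 1, align 1) → ends 17; pad 7 to align 8 for inode; inode at 24 (size 8, align 8) → ends 32; version at 32 (size 1, align 1) → ends 33; tail pad 7 to reach multiple of 8; total 40 bytes, alignment 8
mip_level at 0 (size 4, align 4) → ends 4
format at 4 (size 1, align 1) → ends 5
depth at 5 (size 1, align 1) → ends 6
pad 2 to align 8 for height
height at 8 (size 8, align 8) → ends 16
layer at 16 (size 2, align 2) → ends 18
pad 6 to align 8 for stride
stride at 24 (size 8, align 8) → ends 32
pitch at 32 (size 8, align 8) → ends 40
width at 40 (size 4, align 4) → ends 44
pad 4 to align 8 for channels
channels at 48 (size 40, align 8) → ends 88
total 88 bytes, alignment 8

88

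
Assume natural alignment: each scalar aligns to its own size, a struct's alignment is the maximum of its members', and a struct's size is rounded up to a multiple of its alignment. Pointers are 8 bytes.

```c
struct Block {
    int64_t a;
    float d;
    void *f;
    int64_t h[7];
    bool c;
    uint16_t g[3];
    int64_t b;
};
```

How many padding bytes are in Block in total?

a at 0 (size 8, align 8) → ends 8
d at 8 (size 4, align 4) → ends 12
pad 4 to align 8 for f
f at 16 (size 8, align 8) → ends 24
h at 24 (size 56, align 8) → ends 80
c at 80 (size 1, align 1) → ends 81
pad 1 to align 2 for g
g at 82 (size 6, align 2) → ends 88
b at 88 (size 8, align 8) → ends 96
total 96 bytes, alignment 8
data bytes 91, size 96 → padding 5

5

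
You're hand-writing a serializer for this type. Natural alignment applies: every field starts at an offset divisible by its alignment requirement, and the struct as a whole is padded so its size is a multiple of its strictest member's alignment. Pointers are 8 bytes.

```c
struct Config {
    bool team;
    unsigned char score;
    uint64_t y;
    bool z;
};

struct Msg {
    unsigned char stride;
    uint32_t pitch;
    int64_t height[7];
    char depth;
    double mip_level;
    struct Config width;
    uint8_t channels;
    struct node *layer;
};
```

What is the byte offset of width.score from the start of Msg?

81

Config: 0..1  team  (1B, 1-aligned); 1..2  score  (1B, 1-aligned); 2..8  -- padding (6B); 8..16  y  (8B, 8-aligned); 16..17  z  (1B, 1-aligned); 17..24  -- tail padding (7B); sizeof = 24, alignof = 8
0..1  stride  (1B, 1-aligned)
1..4  -- padding (3B)
4..8  pitch  (4B, 4-aligned)
8..64  height  (56B, 8-aligned)
64..65  depth  (1B, 1-aligned)
65..72  -- padding (7B)
72..80  mip_level  (8B, 8-aligned)
80..104  width  (24B, 8-aligned)
within Config: score at 1
80 + 1 = 81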